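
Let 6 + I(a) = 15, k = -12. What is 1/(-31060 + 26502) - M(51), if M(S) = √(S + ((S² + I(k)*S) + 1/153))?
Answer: -1/4558 - 4*√505733/51 ≈ -55.777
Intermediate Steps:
I(a) = 9 (I(a) = -6 + 15 = 9)
M(S) = √(1/153 + S² + 10*S) (M(S) = √(S + ((S² + 9*S) + 1/153)) = √(S + (1/153 + S² + 9*S)) = √(1/153 + S² + 10*S))
1/(-31060 + 26502) - M(51) = 1/(-31060 + 26502) - √(17 + 2601*51² + 26010*51)/51 = 1/(-4558) - √(17 + 2601*2601 + 1326510)/51 = -1/4558 - √(17 + 6765201 + 1326510)/51 = -1/4558 - √8091728/51 = -1/4558 - 4*√505733/51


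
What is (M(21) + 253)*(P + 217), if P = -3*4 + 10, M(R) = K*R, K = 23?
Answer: 158240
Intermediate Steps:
M(R) = 23*R
P = -2 (P = -12 + 10 = -2)
(M(21) + 253)*(P + 217) = (23*21 + 253)*(-2 + 217) = (483 + 253)*215 = 736*215 = 158240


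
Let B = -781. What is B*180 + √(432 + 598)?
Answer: -140580 + √1030 ≈ -1.4055e+5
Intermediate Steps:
B*180 + √(432 + 598) = -781*180 + √(432 + 598) = -140580 + √1030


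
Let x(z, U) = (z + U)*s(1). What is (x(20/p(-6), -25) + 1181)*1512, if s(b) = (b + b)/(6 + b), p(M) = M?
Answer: 1773432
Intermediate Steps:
s(b) = 2*b/(6 + b) (s(b) = (2*b)/(6 + b) = 2*b/(6 + b))
x(z, U) = 2*U/7 + 2*z/7 (x(z, U) = (z + U)*(2*1/(6 + 1)) = (U + z)*(2*1/7) = (U + z)*(2*1*(1/7)) = (U + z)*(2/7) = 2*U/7 + 2*z/7)
(x(20/p(-6), -25) + 1181)*1512 = (((2/7)*(-25) + 2*(20/(-6))/7) + 1181)*1512 = ((-50/7 + 2*(20*(-1/6))/7) + 1181)*1512 = ((-50/7 + (2/7)*(-10/3)) + 1181)*1512 = ((-50/7 - 20/21) + 1181)*1512 = (-170/21 + 1181)*1512 = (24631/21)*1512 = 1773432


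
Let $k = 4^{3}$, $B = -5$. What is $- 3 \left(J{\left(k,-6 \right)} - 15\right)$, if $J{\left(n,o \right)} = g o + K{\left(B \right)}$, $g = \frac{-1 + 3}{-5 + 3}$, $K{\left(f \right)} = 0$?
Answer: $27$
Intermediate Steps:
$g = -1$ ($g = \frac{2}{-2} = 2 \left(- \frac{1}{2}\right) = -1$)
$k = 64$
$J{\left(n,o \right)} = - o$ ($J{\left(n,o \right)} = - o + 0 = - o$)
$- 3 \left(J{\left(k,-6 \right)} - 15\right) = - 3 \left(\left(-1\right) \left(-6\right) - 15\right) = - 3 \left(6 - 15\right) = \left(-3\right) \left(-9\right) = 27$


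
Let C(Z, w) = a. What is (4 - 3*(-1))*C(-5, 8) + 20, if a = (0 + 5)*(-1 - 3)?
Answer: -120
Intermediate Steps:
a = -20 (a = 5*(-4) = -20)
C(Z, w) = -20
(4 - 3*(-1))*C(-5, 8) + 20 = (4 - 3*(-1))*(-20) + 20 = (4 + 3)*(-20) + 20 = 7*(-20) + 20 = -140 + 20 = -120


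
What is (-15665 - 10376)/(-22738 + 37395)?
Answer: -26041/14657 ≈ -1.7767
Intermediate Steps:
(-15665 - 10376)/(-22738 + 37395) = -26041/14657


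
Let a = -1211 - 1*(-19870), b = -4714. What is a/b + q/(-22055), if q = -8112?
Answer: -373284277/103967270 ≈ -3.5904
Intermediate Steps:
a = 18659 (a = -1211 + 19870 = 18659)
a/b + q/(-22055) = 18659/(-4714) - 8112/(-22055) = 18659*(-1/4714) - 8112*(-1/22055) = -18659/4714 + 8112/22055 = -373284277/103967270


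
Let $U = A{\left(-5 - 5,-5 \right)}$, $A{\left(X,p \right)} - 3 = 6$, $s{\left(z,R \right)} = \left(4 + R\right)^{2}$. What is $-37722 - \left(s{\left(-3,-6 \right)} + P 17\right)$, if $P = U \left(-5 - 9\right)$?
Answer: $-35584$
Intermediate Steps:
$A{\left(X,p \right)} = 9$ ($A{\left(X,p \right)} = 3 + 6 = 9$)
$U = 9$
$P = -126$ ($P = 9 \left(-5 - 9\right) = 9 \left(-14\right) = -126$)
$-37722 - \left(s{\left(-3,-6 \right)} + P 17\right) = -37722 - \left(\left(4 - 6\right)^{2} - 2142\right) = -37722 - \left(\left(-2\right)^{2} - 2142\right) = -37722 - \left(4 - 2142\right) = -37722 - -2138 = -37722 + 2138 = -35584$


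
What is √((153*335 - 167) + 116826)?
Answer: √167914 ≈ 409.77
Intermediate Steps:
√((153*335 - 167) + 116826) = √((51255 - 167) + 116826) = √(51088 + 116826) = √167914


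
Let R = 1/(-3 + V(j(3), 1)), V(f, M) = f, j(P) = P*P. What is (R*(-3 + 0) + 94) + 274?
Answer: 735/2 ≈ 367.50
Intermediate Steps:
j(P) = P²
R = ⅙ (R = 1/(-3 + 3²) = 1/(-3 + 9) = 1/6 = ⅙ ≈ 0.16667)
(R*(-3 + 0) + 94) + 274 = ((-3 + 0)/6 + 94) + 274 = ((⅙)*(-3) + 94) + 274 = (-½ + 94) + 274 = 187/2 + 274 = 735/2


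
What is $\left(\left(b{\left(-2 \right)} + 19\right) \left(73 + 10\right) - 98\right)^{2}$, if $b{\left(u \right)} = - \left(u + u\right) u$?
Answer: $664225$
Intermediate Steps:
$b{\left(u \right)} = - 2 u^{2}$ ($b{\left(u \right)} = - 2 u u = - 2 u^{2}$)
$\left(\left(b{\left(-2 \right)} + 19\right) \left(73 + 10\right) - 98\right)^{2} = \left(\left(- 2 \left(-2\right)^{2} + 19\right) \left(73 + 10\right) - 98\right)^{2} = \left(\left(\left(-2\right) 4 + 19\right) 83 - 98\right)^{2} = \left(\left(-8 + 19\right) 83 - 98\right)^{2} = \left(11 \cdot 83 - 98\right)^{2} = \left(913 - 98\right)^{2} = 815^{2} = 664225$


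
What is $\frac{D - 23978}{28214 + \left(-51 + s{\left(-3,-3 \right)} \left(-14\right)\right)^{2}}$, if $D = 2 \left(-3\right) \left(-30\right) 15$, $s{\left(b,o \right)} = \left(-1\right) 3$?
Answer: $- \frac{21278}{28295} \approx -0.75201$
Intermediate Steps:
$s{\left(b,o \right)} = -3$
$D = 2700$ ($D = \left(-6\right) \left(-30\right) 15 = 180 \cdot 15 = 2700$)
$\frac{D - 23978}{28214 + \left(-51 + s{\left(-3,-3 \right)} \left(-14\right)\right)^{2}} = \frac{2700 - 23978}{28214 + \left(-51 - -42\right)^{2}} = - \frac{21278}{28214 + \left(-51 + 42\right)^{2}} = - \frac{21278}{28214 + \left(-9\right)^{2}} = - \frac{21278}{28214 + 81} = - \frac{21278}{28295}$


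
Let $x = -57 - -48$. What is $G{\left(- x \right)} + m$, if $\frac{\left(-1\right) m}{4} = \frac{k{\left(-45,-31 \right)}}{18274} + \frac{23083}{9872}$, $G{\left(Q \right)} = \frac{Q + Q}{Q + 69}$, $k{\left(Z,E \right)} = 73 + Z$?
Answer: $- \frac{2675968179}{293151508} \approx -9.1283$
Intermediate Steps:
$x = -9$ ($x = -57 + 48 = -9$)
$G{\left(Q \right)} = \frac{2 Q}{69 + Q}$
$m = - \frac{211047579}{22550116}$ ($m = - 4 \left(\frac{73 - 45}{18274} + \frac{23083}{9872}\right) = - 4 \left(28 \cdot \frac{1}{18274} + 23083 \cdot \frac{1}{9872}\right) = - 4 \left(\frac{14}{9137} + \frac{23083}{9872}\right) = \left(-4\right) \frac{211047579}{90200464} = - \frac{211047579}{22550116} \approx -9.359$)
$G{\left(- x \right)} + m = \frac{2 \left(\left(-1\right) \left(-9\right)\right)}{69 - -9} - \frac{211047579}{22550116} = 2 \cdot 9 \frac{1}{69 + 9} - \frac{211047579}{22550116} = 2 \cdot 9 \cdot \frac{1}{78} - \frac{211047579}{22550116} = \frac{3}{13} - \frac{211047579}{22550116} = - \frac{2675968179}{293151508}$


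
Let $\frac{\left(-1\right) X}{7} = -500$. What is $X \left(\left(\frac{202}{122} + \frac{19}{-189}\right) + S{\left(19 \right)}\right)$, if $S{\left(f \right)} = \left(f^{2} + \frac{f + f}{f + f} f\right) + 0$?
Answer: $\frac{2199475000}{1647} \approx 1.3354 \cdot 10^{6}$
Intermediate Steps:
$X = 3500$ ($X = \left(-7\right) \left(-500\right) = 3500$)
$S{\left(f \right)} = f + f^{2}$ ($S{\left(f \right)} = \left(f^{2} + \frac{2 f}{2 f} f\right) + 0 = \left(f^{2} + 2 f \frac{1}{2 f} f\right) + 0 = \left(f^{2} + 1 f\right) + 0 = \left(f^{2} + f\right) + 0 = \left(f + f^{2}\right) + 0 = f + f^{2}$)
$X \left(\left(\frac{202}{122} + \frac{19}{-189}\right) + S{\left(19 \right)}\right) = 3500 \left(\left(\frac{202}{122} + \frac{19}{-189}\right) + 19 \left(1 + 19\right)\right) = 3500 \left(\left(202 \cdot \frac{1}{122} + 19 \left(- \frac{1}{189}\right)\right) + 19 \cdot 20\right) = 3500 \left(\left(\frac{101}{61} - \frac{19}{189}\right) + 380\right) = 3500 \left(\frac{17930}{11529} + 380\right) = 3500 \cdot \frac{4398950}{11529} = \frac{2199475000}{1647}$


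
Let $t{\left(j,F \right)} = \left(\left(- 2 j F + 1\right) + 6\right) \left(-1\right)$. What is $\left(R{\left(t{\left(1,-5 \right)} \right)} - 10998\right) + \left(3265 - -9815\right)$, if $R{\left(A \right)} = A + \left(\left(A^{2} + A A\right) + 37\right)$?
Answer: $2680$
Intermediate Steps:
$t{\left(j,F \right)} = -7 + 2 F j$ ($t{\left(j,F \right)} = \left(\left(- 2 F j + 1\right) + 6\right) \left(-1\right) = \left(\left(1 - 2 F j\right) + 6\right) \left(-1\right) = \left(7 - 2 F j\right) \left(-1\right) = -7 + 2 F j$)
$R{\left(A \right)} = 37 + A + 2 A^{2}$ ($R{\left(A \right)} = A + \left(\left(A^{2} + A^{2}\right) + 37\right) = A + \left(2 A^{2} + 37\right) = A + \left(37 + 2 A^{2}\right) = 37 + A + 2 A^{2}$)
$\left(R{\left(t{\left(1,-5 \right)} \right)} - 10998\right) + \left(3265 - -9815\right) = \left(\left(37 + \left(-7 + 2 \left(-5\right) 1\right) + 2 \left(-7 + 2 \left(-5\right) 1\right)^{2}\right) - 10998\right) + \left(3265 - -9815\right) = \left(\left(37 - 17 + 2 \left(-7 - 10\right)^{2}\right) - 10998\right) + \left(3265 + 9815\right) = \left(\left(37 - 17 + 2 \left(-17\right)^{2}\right) - 10998\right) + 13080 = \left(\left(37 - 17 + 2 \cdot 289\right) - 10998\right) + 13080 = \left(\left(37 - 17 + 578\right) - 10998\right) + 13080 = \left(598 - 10998\right) + 13080 = -10400 + 13080 = 2680$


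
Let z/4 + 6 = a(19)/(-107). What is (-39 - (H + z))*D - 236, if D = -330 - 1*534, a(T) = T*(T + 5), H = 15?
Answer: 1172252/107 ≈ 10956.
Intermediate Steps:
a(T) = T*(5 + T)
z = -4392/107 (z = -24 + 4*((19*(5 + 19))/(-107)) = -24 + 4*((19*24)*(-1/107)) = -24 + 4*(456*(-1/107)) = -24 + 4*(-456/107) = -24 - 1824/107 = -4392/107 ≈ -41.047)
D = -864 (D = -330 - 534 = -864)
(-39 - (H + z))*D - 236 = (-39 - (15 - 4392/107))*(-864) - 236 = (-39 - 1*(-2787/107))*(-864) - 236 = (-39 + 2787/107)*(-864) - 236 = -1386/107*(-864) - 236 = 1197504/107 - 236 = 1172252/107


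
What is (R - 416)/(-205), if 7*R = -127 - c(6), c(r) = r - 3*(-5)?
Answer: 612/287 ≈ 2.1324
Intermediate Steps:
c(r) = 15 + r (c(r) = r + 15 = 15 + r)
R = -148/7 (R = (-127 - (15 + 6))/7 = (-127 - 1*21)/7 = (-127 - 21)/7 = (⅐)*(-148) = -148/7 ≈ -21.143)
(R - 416)/(-205) = (-148/7 - 416)/(-205) = -3060/7*(-1/205) = 612/287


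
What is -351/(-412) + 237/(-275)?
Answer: -1119/113300 ≈ -0.0098764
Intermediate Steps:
-351/(-412) + 237/(-275) = -351*(-1/412) + 237*(-1/275) = 351/412 - 237/275 = -1119/113300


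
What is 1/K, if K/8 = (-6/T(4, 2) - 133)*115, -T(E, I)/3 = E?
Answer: -1/121900 ≈ -8.2034e-6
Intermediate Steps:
T(E, I) = -3*E
K = -121900 (K = 8*((-6/((-3*4)) - 133)*115) = 8*((-6/(-12) - 133)*115) = 8*((-6*(-1/12) - 133)*115) = 8*((½ - 133)*115) = 8*(-265/2*115) = 8*(-30475/2) = -121900)
1/K = 1/(-121900) = -1/121900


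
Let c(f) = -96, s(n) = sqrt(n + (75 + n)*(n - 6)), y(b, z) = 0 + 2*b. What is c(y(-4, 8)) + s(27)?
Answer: -96 + 3*sqrt(241) ≈ -49.427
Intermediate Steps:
y(b, z) = 2*b
s(n) = sqrt(n + (-6 + n)*(75 + n)) (s(n) = sqrt(n + (75 + n)*(-6 + n)) = sqrt(n + (-6 + n)*(75 + n)))
c(y(-4, 8)) + s(27) = -96 + sqrt(-450 + 27**2 + 70*27) = -96 + sqrt(-450 + 729 + 1890) = -96 + sqrt(2169) = -96 + 3*sqrt(241)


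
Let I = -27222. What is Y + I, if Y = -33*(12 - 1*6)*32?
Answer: -33558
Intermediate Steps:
Y = -6336 (Y = -33*(12 - 6)*32 = -33*6*32 = -198*32 = -6336)
Y + I = -6336 - 27222 = -33558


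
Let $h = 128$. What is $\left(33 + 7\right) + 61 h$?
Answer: $7848$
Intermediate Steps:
$\left(33 + 7\right) + 61 h = \left(33 + 7\right) + 61 \cdot 128 = 40 + 7808 = 7848$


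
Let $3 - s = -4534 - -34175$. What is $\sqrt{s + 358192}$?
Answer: $3 \sqrt{36506} \approx 573.2$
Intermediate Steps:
$s = -29638$ ($s = 3 - \left(-4534 - -34175\right) = 3 - \left(-4534 + 34175\right) = 3 - 29641 = -29638$)
$\sqrt{s + 358192} = \sqrt{-29638 + 358192} = \sqrt{328554} = 3 \sqrt{36506}$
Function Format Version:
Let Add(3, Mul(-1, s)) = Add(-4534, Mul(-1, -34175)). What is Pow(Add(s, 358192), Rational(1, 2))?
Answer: Mul(3, Pow(36506, Rational(1, 2))) ≈ 573.20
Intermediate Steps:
s = -29638 (s = Add(3, Mul(-1, Add(-4534, Mul(-1, -34175)))) = Add(3, Mul(-1, Add(-4534, 34175))) = Add(3, Mul(-1, 29641)) = Add(3, -29641) = -29638)
Pow(Add(s, 358192), Rational(1, 2)) = Pow(Add(-29638, 358192), Rational(1, 2)) = Pow(328554, Rational(1, 2)) = Mul(3, Pow(36506, Rational(1, 2)))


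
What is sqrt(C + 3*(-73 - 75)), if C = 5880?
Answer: 6*sqrt(151) ≈ 73.729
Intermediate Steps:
sqrt(C + 3*(-73 - 75)) = sqrt(5880 + 3*(-73 - 75)) = sqrt(5880 + 3*(-148)) = sqrt(5880 - 444) = sqrt(5436) = 6*sqrt(151)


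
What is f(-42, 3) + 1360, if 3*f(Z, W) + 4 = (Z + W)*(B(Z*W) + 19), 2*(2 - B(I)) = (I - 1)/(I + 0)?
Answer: 275239/252 ≈ 1092.2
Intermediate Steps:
B(I) = 2 - (-1 + I)/(2*I) (B(I) = 2 - (I - 1)/(2*(I + 0)) = 2 - (-1 + I)/(2*I))
f(Z, W) = -4/3 + (19 + (1 + 3*W*Z)/(2*W*Z))*(W + Z)/3 (f(Z, W) = -4/3 + ((Z + W)*((1 + 3*(Z*W))/(2*((Z*W))) + 19))/3 = -4/3 + ((W + Z)*((1 + 3*(W*Z))/(2*((W*Z))) + 19))/3 = -4/3 + ((W + Z)*((1/(W*Z))*(1 + 3*W*Z)/2 + 19))/3 = -4/3 + ((W + Z)*((1 + 3*W*Z)/(2*W*Z) + 19))/3 = -4/3 + ((W + Z)*(19 + (1 + 3*W*Z)/(2*W*Z)))/3 = -4/3 + ((19 + (1 + 3*W*Z)/(2*W*Z))*(W + Z))/3 = -4/3 + (19 + (1 + 3*W*Z)/(2*W*Z))*(W + Z)/3)
f(-42, 3) + 1360 = (-4/3 + (⅙)/3 + (⅙)/(-42) + (41/6)*3 + (41/6)*(-42)) + 1360 = (-4/3 + (⅙)*(⅓) + (⅙)*(-1/42) + 41/2 - 287) + 1360 = (-4/3 + 1/18 - 1/252 + 41/2 - 287) + 1360 = -67481/252 + 1360 = 275239/252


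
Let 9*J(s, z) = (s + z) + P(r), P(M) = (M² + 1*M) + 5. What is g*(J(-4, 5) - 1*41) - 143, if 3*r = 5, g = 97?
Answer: -324602/81 ≈ -4007.4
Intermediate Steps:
r = 5/3 (r = (⅓)*5 = 5/3 ≈ 1.6667)
P(M) = 5 + M + M² (P(M) = (M² + M) + 5 = (M + M²) + 5 = 5 + M + M²)
J(s, z) = 85/81 + s/9 + z/9 (J(s, z) = ((s + z) + (5 + 5/3 + (5/3)²))/9 = ((s + z) + (5 + 5/3 + 25/9))/9 = ((s + z) + 85/9)/9 = (85/9 + s + z)/9 = 85/81 + s/9 + z/9)
g*(J(-4, 5) - 1*41) - 143 = 97*((85/81 + (⅑)*(-4) + (⅑)*5) - 1*41) - 143 = 97*((85/81 - 4/9 + 5/9) - 41) - 143 = 97*(94/81 - 41) - 143 = 97*(-3227/81) - 143 = -313019/81 - 143 = -324602/81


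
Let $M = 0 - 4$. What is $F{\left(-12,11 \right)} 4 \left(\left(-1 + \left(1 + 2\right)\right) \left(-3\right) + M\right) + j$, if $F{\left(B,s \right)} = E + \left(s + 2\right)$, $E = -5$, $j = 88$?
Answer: $-232$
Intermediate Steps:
$M = -4$ ($M = 0 - 4 = -4$)
$F{\left(B,s \right)} = -3 + s$ ($F{\left(B,s \right)} = -5 + \left(s + 2\right) = -5 + \left(2 + s\right) = -3 + s$)
$F{\left(-12,11 \right)} 4 \left(\left(-1 + \left(1 + 2\right)\right) \left(-3\right) + M\right) + j = \left(-3 + 11\right) 4 \left(\left(-1 + \left(1 + 2\right)\right) \left(-3\right) - 4\right) + 88 = 8 \cdot 4 \left(\left(-1 + 3\right) \left(-3\right) - 4\right) + 88 = 8 \cdot 4 \left(2 \left(-3\right) - 4\right) + 88 = 8 \cdot 4 \left(-6 - 4\right) + 88 = 8 \cdot 4 \left(-10\right) + 88 = 8 \left(-40\right) + 88 = -320 + 88 = -232$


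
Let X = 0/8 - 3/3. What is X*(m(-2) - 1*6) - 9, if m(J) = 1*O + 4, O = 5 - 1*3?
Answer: -9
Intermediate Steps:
O = 2 (O = 5 - 3 = 2)
m(J) = 6 (m(J) = 1*2 + 4 = 2 + 4 = 6)
X = -1 (X = 0*(⅛) - 3*⅓ = 0 - 1 = -1)
X*(m(-2) - 1*6) - 9 = -(6 - 1*6) - 9 = -(6 - 6) - 9 = -1*0 - 9 = 0 - 9 = -9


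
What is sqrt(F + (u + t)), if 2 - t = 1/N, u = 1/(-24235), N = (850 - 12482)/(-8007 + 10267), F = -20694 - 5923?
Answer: I*sqrt(33047465810163557885)/35237690 ≈ 163.14*I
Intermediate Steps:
F = -26617
N = -2908/565 (N = -11632/2260 = -11632*1/2260 = -2908/565 ≈ -5.1469)
u = -1/24235 ≈ -4.1263e-5
t = 6381/2908 (t = 2 - 1/(-2908/565) = 2 - 1*(-565/2908) = 2 + 565/2908 = 6381/2908 ≈ 2.1943)
sqrt(F + (u + t)) = sqrt(-26617 + (-1/24235 + 6381/2908)) = sqrt(-26617 + 154640627/70475380) = sqrt(-1875688548833/70475380) = I*sqrt(33047465810163557885)/35237690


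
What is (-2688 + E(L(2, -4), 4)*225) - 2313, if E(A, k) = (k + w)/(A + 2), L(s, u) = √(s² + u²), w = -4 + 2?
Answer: -20229/4 + 225*√5/4 ≈ -4931.5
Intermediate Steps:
w = -2
E(A, k) = (-2 + k)/(2 + A) (E(A, k) = (k - 2)/(A + 2) = (-2 + k)/(2 + A))
(-2688 + E(L(2, -4), 4)*225) - 2313 = (-2688 + ((-2 + 4)/(2 + √(2² + (-4)²)))*225) - 2313 = (-2688 + (2/(2 + √(4 + 16)))*225) - 2313 = (-2688 + (2/(2 + √20))*225) - 2313 = (-2688 + (2/(2 + 2*√5))*225) - 2313 = (-2688 + 450/(2 + 2*√5)) - 2313 = -5001 + 450/(2 + 2*√5)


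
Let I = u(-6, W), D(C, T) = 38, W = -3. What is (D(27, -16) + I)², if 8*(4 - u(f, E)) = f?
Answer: 29241/16 ≈ 1827.6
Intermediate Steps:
u(f, E) = 4 - f/8
I = 19/4 (I = 4 - ⅛*(-6) = 4 + ¾ = 19/4 ≈ 4.7500)
(D(27, -16) + I)² = (38 + 19/4)² = (171/4)² = 29241/16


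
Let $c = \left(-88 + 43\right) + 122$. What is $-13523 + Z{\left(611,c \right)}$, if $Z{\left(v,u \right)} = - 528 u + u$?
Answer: $-54102$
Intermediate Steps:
$c = 77$ ($c = -45 + 122 = 77$)
$Z{\left(v,u \right)} = - 527 u$
$-13523 + Z{\left(611,c \right)} = -13523 - 40579 = -54102$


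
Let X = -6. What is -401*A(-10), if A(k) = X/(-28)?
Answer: -1203/14 ≈ -85.929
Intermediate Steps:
A(k) = 3/14 (A(k) = -6/(-28) = -6*(-1/28) = 3/14)
-401*A(-10) = -401*3/14 = -1203/14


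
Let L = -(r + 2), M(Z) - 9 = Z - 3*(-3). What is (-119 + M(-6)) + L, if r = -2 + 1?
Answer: -108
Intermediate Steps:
r = -1
M(Z) = 18 + Z (M(Z) = 9 + (Z - 3*(-3)) = 9 + (Z + 9) = 9 + (9 + Z) = 18 + Z)
L = -1 (L = -(-1 + 2) = -1*1 = -1)
(-119 + M(-6)) + L = (-119 + (18 - 6)) - 1 = (-119 + 12) - 1 = -107 - 1 = -108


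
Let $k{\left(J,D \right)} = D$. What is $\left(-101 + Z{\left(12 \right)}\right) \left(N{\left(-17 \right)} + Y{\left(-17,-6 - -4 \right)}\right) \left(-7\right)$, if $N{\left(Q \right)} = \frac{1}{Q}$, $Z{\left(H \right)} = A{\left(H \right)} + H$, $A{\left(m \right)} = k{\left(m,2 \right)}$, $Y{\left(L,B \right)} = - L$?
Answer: $\frac{175392}{17} \approx 10317.0$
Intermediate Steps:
$A{\left(m \right)} = 2$
$Z{\left(H \right)} = 2 + H$
$\left(-101 + Z{\left(12 \right)}\right) \left(N{\left(-17 \right)} + Y{\left(-17,-6 - -4 \right)}\right) \left(-7\right) = \left(-101 + \left(2 + 12\right)\right) \left(\frac{1}{-17} - -17\right) \left(-7\right) = \left(-101 + 14\right) \left(- \frac{1}{17} + 17\right) \left(-7\right) = \left(-87\right) \frac{288}{17} \left(-7\right) = \left(- \frac{25056}{17}\right) \left(-7\right) = \frac{175392}{17}$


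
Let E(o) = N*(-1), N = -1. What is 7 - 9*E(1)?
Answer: -2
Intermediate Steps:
E(o) = 1 (E(o) = -1*(-1) = 1)
7 - 9*E(1) = 7 - 9*1 = 7 - 9 = -2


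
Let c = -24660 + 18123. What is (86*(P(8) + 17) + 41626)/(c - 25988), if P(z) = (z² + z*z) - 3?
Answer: -53838/32525 ≈ -1.6553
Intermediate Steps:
P(z) = -3 + 2*z² (P(z) = (z² + z²) - 3 = 2*z² - 3 = -3 + 2*z²)
c = -6537
(86*(P(8) + 17) + 41626)/(c - 25988) = (86*((-3 + 2*8²) + 17) + 41626)/(-6537 - 25988) = (86*((-3 + 2*64) + 17) + 41626)/(-32525) = (86*((-3 + 128) + 17) + 41626)*(-1/32525) = (86*(125 + 17) + 41626)*(-1/32525) = (86*142 + 41626)*(-1/32525) = (12212 + 41626)*(-1/32525) = 53838*(-1/32525) = -53838/32525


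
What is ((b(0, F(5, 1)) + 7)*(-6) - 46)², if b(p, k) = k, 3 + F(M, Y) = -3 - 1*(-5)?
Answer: 6724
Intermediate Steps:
F(M, Y) = -1 (F(M, Y) = -3 + (-3 - 1*(-5)) = -3 + (-3 + 5) = -3 + 2 = -1)
((b(0, F(5, 1)) + 7)*(-6) - 46)² = ((-1 + 7)*(-6) - 46)² = (6*(-6) - 46)² = (-36 - 46)² = (-82)² = 6724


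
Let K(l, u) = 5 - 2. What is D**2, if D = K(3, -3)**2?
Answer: 81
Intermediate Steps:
K(l, u) = 3
D = 9 (D = 3**2 = 9)
D**2 = 9**2 = 81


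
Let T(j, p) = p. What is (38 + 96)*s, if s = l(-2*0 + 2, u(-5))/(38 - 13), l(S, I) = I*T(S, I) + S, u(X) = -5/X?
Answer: 402/25 ≈ 16.080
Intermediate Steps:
l(S, I) = S + I**2 (l(S, I) = I*I + S = I**2 + S = S + I**2)
s = 3/25 (s = ((-2*0 + 2) + (-5/(-5))**2)/(38 - 13) = ((0 + 2) + (-5*(-1/5))**2)/25 = (2 + 1**2)*(1/25) = (2 + 1)*(1/25) = 3*(1/25) = 3/25 ≈ 0.12000)
(38 + 96)*s = (38 + 96)*(3/25) = 134*(3/25) = 402/25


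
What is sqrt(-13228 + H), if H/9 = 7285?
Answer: sqrt(52337) ≈ 228.77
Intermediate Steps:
H = 65565 (H = 9*7285 = 65565)
sqrt(-13228 + H) = sqrt(-13228 + 65565) = sqrt(52337)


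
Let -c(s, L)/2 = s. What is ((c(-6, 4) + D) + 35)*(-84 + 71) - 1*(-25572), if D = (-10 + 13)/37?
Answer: 923518/37 ≈ 24960.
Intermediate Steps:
c(s, L) = -2*s
D = 3/37 (D = 3*(1/37) = 3/37 ≈ 0.081081)
((c(-6, 4) + D) + 35)*(-84 + 71) - 1*(-25572) = ((-2*(-6) + 3/37) + 35)*(-84 + 71) - 1*(-25572) = ((12 + 3/37) + 35)*(-13) + 25572 = (447/37 + 35)*(-13) + 25572 = (1742/37)*(-13) + 25572 = -22646/37 + 25572 = 923518/37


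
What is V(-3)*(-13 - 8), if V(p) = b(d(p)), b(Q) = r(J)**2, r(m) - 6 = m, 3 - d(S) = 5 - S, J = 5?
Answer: -2541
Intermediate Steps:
d(S) = -2 + S (d(S) = 3 - (5 - S) = 3 + (-5 + S) = -2 + S)
r(m) = 6 + m
b(Q) = 121 (b(Q) = (6 + 5)**2 = 11**2 = 121)
V(p) = 121
V(-3)*(-13 - 8) = 121*(-13 - 8) = 121*(-21) = -2541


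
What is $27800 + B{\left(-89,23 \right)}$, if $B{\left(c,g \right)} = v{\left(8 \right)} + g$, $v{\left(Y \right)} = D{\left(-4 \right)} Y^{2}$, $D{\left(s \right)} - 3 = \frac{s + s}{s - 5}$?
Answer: $\frac{252647}{9} \approx 28072.0$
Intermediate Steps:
$D{\left(s \right)} = 3 + \frac{2 s}{-5 + s}$ ($D{\left(s \right)} = 3 + \frac{s + s}{s - 5} = 3 + \frac{2 s}{-5 + s}$)
$v{\left(Y \right)} = \frac{35 Y^{2}}{9}$ ($v{\left(Y \right)} = \frac{5 \left(-3 - 4\right)}{-5 - 4} Y^{2} = 5 \frac{1}{-9} \left(-7\right) Y^{2} = 5 \left(- \frac{1}{9}\right) \left(-7\right) Y^{2} = \frac{35 Y^{2}}{9}$)
$B{\left(c,g \right)} = \frac{2240}{9} + g$ ($B{\left(c,g \right)} = \frac{35 \cdot 8^{2}}{9} + g = \frac{35}{9} \cdot 64 + g = \frac{2240}{9} + g$)
$27800 + B{\left(-89,23 \right)} = 27800 + \left(\frac{2240}{9} + 23\right) = 27800 + \frac{2447}{9} = \frac{252647}{9}$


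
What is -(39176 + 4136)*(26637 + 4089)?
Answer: -1330804512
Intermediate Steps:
-(39176 + 4136)*(26637 + 4089) = -43312*30726 = -1*1330804512 = -1330804512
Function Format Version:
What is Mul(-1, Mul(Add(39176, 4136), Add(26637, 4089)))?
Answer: -1330804512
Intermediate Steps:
Mul(-1, Mul(Add(39176, 4136), Add(26637, 4089))) = Mul(-1, Mul(43312, 30726)) = Mul(-1, 1330804512) = -1330804512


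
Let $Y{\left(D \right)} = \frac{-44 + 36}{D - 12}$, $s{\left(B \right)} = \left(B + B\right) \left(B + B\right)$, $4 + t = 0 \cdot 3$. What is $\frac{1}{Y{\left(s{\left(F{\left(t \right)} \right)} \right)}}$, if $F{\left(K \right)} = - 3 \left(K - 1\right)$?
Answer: $-111$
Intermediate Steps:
$t = -4$ ($t = -4 + 0 \cdot 3 = -4 + 0 = -4$)
$F{\left(K \right)} = 3 - 3 K$ ($F{\left(K \right)} = - 3 \left(-1 + K\right) = 3 - 3 K$)
$s{\left(B \right)} = 4 B^{2}$ ($s{\left(B \right)} = 2 B 2 B = 4 B^{2}$)
$Y{\left(D \right)} = - \frac{8}{-12 + D}$
$\frac{1}{Y{\left(s{\left(F{\left(t \right)} \right)} \right)}} = \frac{1}{\left(-8\right) \frac{1}{-12 + 4 \left(3 - -12\right)^{2}}} = \frac{1}{\left(-8\right) \frac{1}{-12 + 4 \left(3 + 12\right)^{2}}} = \frac{1}{\left(-8\right) \frac{1}{-12 + 4 \cdot 15^{2}}} = \frac{1}{\left(-8\right) \frac{1}{-12 + 4 \cdot 225}} = \frac{1}{\left(-8\right) \frac{1}{-12 + 900}} = \frac{1}{\left(-8\right) \frac{1}{888}} = \frac{1}{- \frac{1}{111}} = -111$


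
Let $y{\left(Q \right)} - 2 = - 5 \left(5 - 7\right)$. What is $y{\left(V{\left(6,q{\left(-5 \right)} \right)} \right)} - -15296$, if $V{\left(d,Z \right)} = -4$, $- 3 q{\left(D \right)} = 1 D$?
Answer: $15308$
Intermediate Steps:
$q{\left(D \right)} = - \frac{D}{3}$ ($q{\left(D \right)} = - \frac{1 D}{3} = - \frac{D}{3}$)
$y{\left(Q \right)} = 12$ ($y{\left(Q \right)} = 2 - 5 \left(5 - 7\right) = 2 - -10 = 2 + 10 = 12$)
$y{\left(V{\left(6,q{\left(-5 \right)} \right)} \right)} - -15296 = 12 - -15296 = 12 + 15296 = 15308$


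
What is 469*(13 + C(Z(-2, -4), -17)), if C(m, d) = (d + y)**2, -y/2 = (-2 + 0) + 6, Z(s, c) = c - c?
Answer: 299222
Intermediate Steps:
Z(s, c) = 0
y = -8 (y = -2*((-2 + 0) + 6) = -2*(-2 + 6) = -2*4 = -8)
C(m, d) = (-8 + d)**2 (C(m, d) = (d - 8)**2 = (-8 + d)**2)
469*(13 + C(Z(-2, -4), -17)) = 469*(13 + (-8 - 17)**2) = 469*(13 + (-25)**2) = 469*(13 + 625) = 469*638 = 299222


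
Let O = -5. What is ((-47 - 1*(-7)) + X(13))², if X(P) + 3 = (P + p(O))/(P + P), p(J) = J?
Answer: 308025/169 ≈ 1822.6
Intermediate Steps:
X(P) = -3 + (-5 + P)/(2*P) (X(P) = -3 + (P - 5)/(P + P) = -3 + (-5 + P)/((2*P)) = -3 + (-5 + P)*(1/(2*P)) = -3 + (-5 + P)/(2*P))
((-47 - 1*(-7)) + X(13))² = ((-47 - 1*(-7)) + (5/2)*(-1 - 1*13)/13)² = ((-47 + 7) + (5/2)*(1/13)*(-1 - 13))² = (-40 + (5/2)*(1/13)*(-14))² = (-40 - 35/13)² = (-555/13)² = 308025/169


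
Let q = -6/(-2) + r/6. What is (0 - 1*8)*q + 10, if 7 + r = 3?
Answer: -26/3 ≈ -8.6667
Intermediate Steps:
r = -4 (r = -7 + 3 = -4)
q = 7/3 (q = -6/(-2) - 4/6 = -6*(-½) - 4*⅙ = 3 - ⅔ = 7/3 ≈ 2.3333)
(0 - 1*8)*q + 10 = (0 - 1*8)*(7/3) + 10 = (0 - 8)*(7/3) + 10 = -8*7/3 + 10 = -56/3 + 10 = -26/3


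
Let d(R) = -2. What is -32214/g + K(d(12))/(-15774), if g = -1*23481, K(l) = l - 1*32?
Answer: 28274555/20577183 ≈ 1.3741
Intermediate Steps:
K(l) = -32 + l (K(l) = l - 32 = -32 + l)
g = -23481
-32214/g + K(d(12))/(-15774) = -32214/(-23481) + (-32 - 2)/(-15774) = -32214*(-1/23481) - 34*(-1/15774) = 10738/7827 + 17/7887 = 28274555/20577183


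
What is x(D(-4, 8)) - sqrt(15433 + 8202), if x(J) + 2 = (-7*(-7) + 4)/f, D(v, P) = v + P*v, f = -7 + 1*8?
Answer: 51 - sqrt(23635) ≈ -102.74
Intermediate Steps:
f = 1 (f = -7 + 8 = 1)
x(J) = 51 (x(J) = -2 + (-7*(-7) + 4)/1 = -2 + (49 + 4)*1 = -2 + 53*1 = -2 + 53 = 51)
x(D(-4, 8)) - sqrt(15433 + 8202) = 51 - sqrt(15433 + 8202) = 51 - sqrt(23635)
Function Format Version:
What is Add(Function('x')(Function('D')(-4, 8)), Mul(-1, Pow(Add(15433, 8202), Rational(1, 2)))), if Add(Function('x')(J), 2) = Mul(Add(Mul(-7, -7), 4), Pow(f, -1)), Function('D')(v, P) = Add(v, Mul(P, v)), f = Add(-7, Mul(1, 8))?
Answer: Add(51, Mul(-1, Pow(23635, Rational(1, 2)))) ≈ -102.74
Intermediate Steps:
f = 1 (f = Add(-7, 8) = 1)
Function('x')(J) = 51 (Function('x')(J) = Add(-2, Mul(Add(Mul(-7, -7), 4), Pow(1, -1))) = Add(-2, Mul(Add(49, 4), 1)) = Add(-2, Mul(53, 1)) = Add(-2, 53) = 51)
Add(Function('x')(Function('D')(-4, 8)), Mul(-1, Pow(Add(15433, 8202), Rational(1, 2)))) = Add(51, Mul(-1, Pow(Add(15433, 8202), Rational(1, 2)))) = Add(51, Mul(-1, Pow(23635, Rational(1, 2))))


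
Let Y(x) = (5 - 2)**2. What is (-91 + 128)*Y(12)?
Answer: 333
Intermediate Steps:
Y(x) = 9 (Y(x) = 3**2 = 9)
(-91 + 128)*Y(12) = (-91 + 128)*9 = 37*9 = 333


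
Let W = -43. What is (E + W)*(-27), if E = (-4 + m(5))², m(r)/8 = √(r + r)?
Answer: -16551 + 1728*√10 ≈ -11087.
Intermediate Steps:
m(r) = 8*√2*√r (m(r) = 8*√(r + r) = 8*√(2*r) = 8*(√2*√r) = 8*√2*√r)
E = (-4 + 8*√10)² (E = (-4 + 8*√2*√5)² = (-4 + 8*√10)² ≈ 453.61)
(E + W)*(-27) = ((656 - 64*√10) - 43)*(-27) = (613 - 64*√10)*(-27) = -16551 + 1728*√10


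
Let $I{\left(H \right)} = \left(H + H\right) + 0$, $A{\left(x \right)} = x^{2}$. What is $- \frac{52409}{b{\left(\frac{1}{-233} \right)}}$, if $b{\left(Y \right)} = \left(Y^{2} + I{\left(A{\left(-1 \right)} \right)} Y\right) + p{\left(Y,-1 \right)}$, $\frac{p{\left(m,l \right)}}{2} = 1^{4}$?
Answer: $- \frac{2845232201}{108113} \approx -26317.0$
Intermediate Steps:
$I{\left(H \right)} = 2 H$ ($I{\left(H \right)} = 2 H + 0 = 2 H$)
$p{\left(m,l \right)} = 2$ ($p{\left(m,l \right)} = 2 \cdot 1^{4} = 2 \cdot 1 = 2$)
$b{\left(Y \right)} = 2 + Y^{2} + 2 Y$ ($b{\left(Y \right)} = \left(Y^{2} + 2 \left(-1\right)^{2} Y\right) + 2 = \left(Y^{2} + 2 \cdot 1 Y\right) + 2 = \left(Y^{2} + 2 Y\right) + 2 = 2 + Y^{2} + 2 Y$)
$- \frac{52409}{b{\left(\frac{1}{-233} \right)}} = - \frac{52409}{2 + \left(\frac{1}{-233}\right)^{2} + \frac{2}{-233}} = - \frac{52409}{2 + \left(- \frac{1}{233}\right)^{2} + 2 \left(- \frac{1}{233}\right)} = - \frac{52409}{2 + \frac{1}{54289} - \frac{2}{233}} = - \frac{52409}{\frac{108113}{54289}} = \left(-52409\right) \frac{54289}{108113} = - \frac{2845232201}{108113}$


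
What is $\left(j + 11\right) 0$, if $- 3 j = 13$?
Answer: $0$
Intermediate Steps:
$j = - \frac{13}{3}$ ($j = \left(- \frac{1}{3}\right) 13 = - \frac{13}{3} \approx -4.3333$)
$\left(j + 11\right) 0 = \left(- \frac{13}{3} + 11\right) 0 = \frac{20}{3} \cdot 0 = 0$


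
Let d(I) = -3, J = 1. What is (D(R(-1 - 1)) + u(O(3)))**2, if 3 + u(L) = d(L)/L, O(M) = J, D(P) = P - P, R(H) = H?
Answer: 36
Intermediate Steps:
D(P) = 0
O(M) = 1
u(L) = -3 - 3/L
(D(R(-1 - 1)) + u(O(3)))**2 = (0 + (-3 - 3/1))**2 = (0 + (-3 - 3*1))**2 = (0 + (-3 - 3))**2 = (0 - 6)**2 = (-6)**2 = 36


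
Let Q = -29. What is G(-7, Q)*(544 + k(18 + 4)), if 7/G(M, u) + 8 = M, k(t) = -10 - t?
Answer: -3584/15 ≈ -238.93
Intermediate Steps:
G(M, u) = 7/(-8 + M)
G(-7, Q)*(544 + k(18 + 4)) = (7/(-8 - 7))*(544 + (-10 - (18 + 4))) = (7/(-15))*(544 + (-10 - 1*22)) = (7*(-1/15))*(544 + (-10 - 22)) = -7*(544 - 32)/15 = -7/15*512 = -3584/15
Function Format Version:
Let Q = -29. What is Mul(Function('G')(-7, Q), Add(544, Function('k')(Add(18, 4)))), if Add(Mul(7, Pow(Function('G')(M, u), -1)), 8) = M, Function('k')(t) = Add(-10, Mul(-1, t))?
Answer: Rational(-3584, 15) ≈ -238.93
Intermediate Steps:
Function('G')(M, u) = Mul(7, Pow(Add(-8, M), -1))
Mul(Function('G')(-7, Q), Add(544, Function('k')(Add(18, 4)))) = Mul(Mul(7, Pow(Add(-8, -7), -1)), Add(544, Add(-10, Mul(-1, Add(18, 4))))) = Mul(Mul(7, Pow(-15, -1)), Add(544, Add(-10, Mul(-1, 22)))) = Mul(Mul(7, Rational(-1, 15)), Add(544, Add(-10, -22))) = Mul(Rational(-7, 15), Add(544, -32)) = Mul(Rational(-7, 15), 512) = Rational(-3584, 15)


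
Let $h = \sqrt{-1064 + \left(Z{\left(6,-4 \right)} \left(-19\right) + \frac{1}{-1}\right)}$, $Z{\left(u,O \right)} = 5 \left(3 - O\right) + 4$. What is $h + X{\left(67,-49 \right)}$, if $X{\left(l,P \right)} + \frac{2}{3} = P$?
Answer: $- \frac{149}{3} + i \sqrt{1806} \approx -49.667 + 42.497 i$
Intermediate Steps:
$X{\left(l,P \right)} = - \frac{2}{3} + P$
$Z{\left(u,O \right)} = 19 - 5 O$ ($Z{\left(u,O \right)} = \left(15 - 5 O\right) + 4 = 19 - 5 O$)
$h = i \sqrt{1806}$ ($h = \sqrt{-1064 + \left(\left(19 - -20\right) \left(-19\right) + \frac{1}{-1}\right)} = \sqrt{-1064 + \left(\left(19 + 20\right) \left(-19\right) - 1\right)} = \sqrt{-1064 + \left(39 \left(-19\right) - 1\right)} = \sqrt{-1064 - 742} = \sqrt{-1806} = i \sqrt{1806} \approx 42.497 i$)
$h + X{\left(67,-49 \right)} = i \sqrt{1806} - \frac{149}{3} = - \frac{149}{3} + i \sqrt{1806}$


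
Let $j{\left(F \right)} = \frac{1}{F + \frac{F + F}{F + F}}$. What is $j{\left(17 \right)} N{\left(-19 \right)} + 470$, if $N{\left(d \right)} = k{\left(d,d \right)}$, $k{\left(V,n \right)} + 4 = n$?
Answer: $\frac{8437}{18} \approx 468.72$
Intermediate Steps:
$k{\left(V,n \right)} = -4 + n$
$N{\left(d \right)} = -4 + d$
$j{\left(F \right)} = \frac{1}{1 + F}$ ($j{\left(F \right)} = \frac{1}{F + \frac{2 F}{2 F}} = \frac{1}{F + 2 F \frac{1}{2 F}} = \frac{1}{F + 1} = \frac{1}{1 + F}$)
$j{\left(17 \right)} N{\left(-19 \right)} + 470 = \frac{-4 - 19}{1 + 17} + 470 = \frac{1}{18} \left(-23\right) + 470 = - \frac{23}{18} + 470 = \frac{8437}{18}$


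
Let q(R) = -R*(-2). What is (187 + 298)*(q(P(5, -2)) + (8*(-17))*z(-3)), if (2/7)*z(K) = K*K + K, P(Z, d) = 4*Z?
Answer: -1365760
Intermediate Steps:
z(K) = 7*K/2 + 7*K**2/2 (z(K) = 7*(K*K + K)/2 = 7*(K**2 + K)/2 = 7*(K + K**2)/2 = 7*K/2 + 7*K**2/2)
q(R) = 2*R (q(R) = -(-2)*R = 2*R)
(187 + 298)*(q(P(5, -2)) + (8*(-17))*z(-3)) = (187 + 298)*(2*(4*5) + (8*(-17))*((7/2)*(-3)*(1 - 3))) = 485*(2*20 - 476*(-3)*(-2)) = 485*(40 - 136*21) = 485*(40 - 2856) = 485*(-2816) = -1365760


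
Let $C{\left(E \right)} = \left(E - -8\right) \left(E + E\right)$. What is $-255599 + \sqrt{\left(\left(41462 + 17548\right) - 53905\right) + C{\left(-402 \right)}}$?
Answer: $-255599 + 7 \sqrt{6569} \approx -2.5503 \cdot 10^{5}$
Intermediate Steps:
$C{\left(E \right)} = 2 E \left(8 + E\right)$ ($C{\left(E \right)} = \left(E + 8\right) 2 E = \left(8 + E\right) 2 E = 2 E \left(8 + E\right)$)
$-255599 + \sqrt{\left(\left(41462 + 17548\right) - 53905\right) + C{\left(-402 \right)}} = -255599 + \sqrt{\left(\left(41462 + 17548\right) - 53905\right) + 2 \left(-402\right) \left(8 - 402\right)} = -255599 + \sqrt{\left(59010 - 53905\right) + 2 \left(-402\right) \left(-394\right)} = -255599 + \sqrt{5105 + 316776} = -255599 + \sqrt{321881} = -255599 + 7 \sqrt{6569}$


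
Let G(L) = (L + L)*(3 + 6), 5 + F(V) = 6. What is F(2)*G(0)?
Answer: 0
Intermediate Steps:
F(V) = 1 (F(V) = -5 + 6 = 1)
G(L) = 18*L (G(L) = (2*L)*9 = 18*L)
F(2)*G(0) = 1*(18*0) = 1*0 = 0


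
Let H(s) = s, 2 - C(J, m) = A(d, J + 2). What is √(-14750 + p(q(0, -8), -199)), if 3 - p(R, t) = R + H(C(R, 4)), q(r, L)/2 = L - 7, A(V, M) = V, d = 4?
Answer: 3*I*√1635 ≈ 121.31*I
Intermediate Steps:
C(J, m) = -2 (C(J, m) = 2 - 1*4 = 2 - 4 = -2)
q(r, L) = -14 + 2*L (q(r, L) = 2*(L - 7) = 2*(-7 + L) = -14 + 2*L)
p(R, t) = 5 - R (p(R, t) = 3 - (R - 2) = 3 - (-2 + R) = 3 + (2 - R) = 5 - R)
√(-14750 + p(q(0, -8), -199)) = √(-14750 + (5 - (-14 + 2*(-8)))) = √(-14750 + (5 - (-14 - 16))) = √(-14750 + (5 - 1*(-30))) = √(-14750 + (5 + 30)) = √(-14750 + 35) = √(-14715) = 3*I*√1635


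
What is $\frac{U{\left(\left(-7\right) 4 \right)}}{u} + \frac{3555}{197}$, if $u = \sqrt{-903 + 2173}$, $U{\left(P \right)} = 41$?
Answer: $\frac{3555}{197} + \frac{41 \sqrt{1270}}{1270} \approx 19.196$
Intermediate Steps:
$u = \sqrt{1270} \approx 35.637$
$\frac{U{\left(\left(-7\right) 4 \right)}}{u} + \frac{3555}{197} = \frac{41}{\sqrt{1270}} + \frac{3555}{197} = 41 \frac{\sqrt{1270}}{1270} + 3555 \cdot \frac{1}{197} = \frac{41 \sqrt{1270}}{1270} + \frac{3555}{197} = \frac{3555}{197} + \frac{41 \sqrt{1270}}{1270}$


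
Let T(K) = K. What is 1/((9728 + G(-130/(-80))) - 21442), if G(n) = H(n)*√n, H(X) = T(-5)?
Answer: -93712/1097742043 + 10*√26/1097742043 ≈ -8.5321e-5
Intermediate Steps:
H(X) = -5
G(n) = -5*√n
1/((9728 + G(-130/(-80))) - 21442) = 1/((9728 - 5*√130*√(-1/(-80))) - 21442) = 1/((9728 - 5*√26/4) - 21442) = 1/(-11714 - 5*√26/4)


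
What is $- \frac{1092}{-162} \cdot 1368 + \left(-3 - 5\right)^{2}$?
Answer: $\frac{27856}{3} \approx 9285.3$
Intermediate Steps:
$- \frac{1092}{-162} \cdot 1368 + \left(-3 - 5\right)^{2} = \left(-1092\right) \left(- \frac{1}{162}\right) 1368 + \left(-8\right)^{2} = \frac{182}{27} \cdot 1368 + 64 = \frac{27664}{3} + 64 = \frac{27856}{3}$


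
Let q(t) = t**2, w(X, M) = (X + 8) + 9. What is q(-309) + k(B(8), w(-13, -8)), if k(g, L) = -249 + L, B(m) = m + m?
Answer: 95236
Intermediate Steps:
B(m) = 2*m
w(X, M) = 17 + X (w(X, M) = (8 + X) + 9 = 17 + X)
q(-309) + k(B(8), w(-13, -8)) = (-309)**2 + (-249 + (17 - 13)) = 95481 + (-249 + 4) = 95481 - 245 = 95236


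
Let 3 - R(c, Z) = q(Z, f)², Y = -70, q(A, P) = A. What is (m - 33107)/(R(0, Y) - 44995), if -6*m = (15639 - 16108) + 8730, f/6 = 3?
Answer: 206903/299352 ≈ 0.69117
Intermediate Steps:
f = 18 (f = 6*3 = 18)
R(c, Z) = 3 - Z²
m = -8261/6 (m = -((15639 - 16108) + 8730)/6 = -(-469 + 8730)/6 = -⅙*8261 = -8261/6 ≈ -1376.8)
(m - 33107)/(R(0, Y) - 44995) = (-8261/6 - 33107)/((3 - 1*(-70)²) - 44995) = -206903/(6*((3 - 1*4900) - 44995)) = -206903/(6*((3 - 4900) - 44995)) = -206903/(6*(-4897 - 44995)) = -206903/6/(-49892) = -206903/6*(-1/49892) = 206903/299352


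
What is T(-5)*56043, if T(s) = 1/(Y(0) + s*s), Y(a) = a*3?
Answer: 56043/25 ≈ 2241.7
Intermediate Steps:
Y(a) = 3*a
T(s) = s**(-2) (T(s) = 1/(3*0 + s*s) = 1/(0 + s**2) = 1/(s**2) = s**(-2))
T(-5)*56043 = 56043/(-5)**2 = (1/25)*56043 = 56043/25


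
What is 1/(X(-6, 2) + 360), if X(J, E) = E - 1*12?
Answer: 1/350 ≈ 0.0028571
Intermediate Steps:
X(J, E) = -12 + E (X(J, E) = E - 12 = -12 + E)
1/(X(-6, 2) + 360) = 1/((-12 + 2) + 360) = 1/(-10 + 360) = 1/350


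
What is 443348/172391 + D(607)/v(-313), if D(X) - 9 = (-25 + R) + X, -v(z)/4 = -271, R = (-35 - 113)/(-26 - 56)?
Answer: 23894121767/7661745604 ≈ 3.1186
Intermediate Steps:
R = 74/41 (R = -148/(-82) = -148*(-1/82) = 74/41 ≈ 1.8049)
v(z) = 1084 (v(z) = -4*(-271) = 1084)
D(X) = -582/41 + X (D(X) = 9 + ((-25 + 74/41) + X) = 9 + (-951/41 + X) = -582/41 + X)
443348/172391 + D(607)/v(-313) = 443348/172391 + (-582/41 + 607)/1084 = 443348*(1/172391) + (24305/41)*(1/1084) = 443348/172391 + 24305/44444 = 23894121767/7661745604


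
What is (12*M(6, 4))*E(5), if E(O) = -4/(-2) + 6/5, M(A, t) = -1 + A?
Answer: 192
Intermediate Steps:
E(O) = 16/5 (E(O) = -4*(-1/2) + 6*(1/5) = 2 + 6/5 = 16/5)
(12*M(6, 4))*E(5) = (12*(-1 + 6))*(16/5) = (12*5)*(16/5) = 60*(16/5) = 192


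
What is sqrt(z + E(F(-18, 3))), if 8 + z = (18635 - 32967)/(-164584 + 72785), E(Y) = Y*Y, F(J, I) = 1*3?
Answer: sqrt(9742719669)/91799 ≈ 1.0752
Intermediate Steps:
F(J, I) = 3
E(Y) = Y**2
z = -720060/91799 (z = -8 + (18635 - 32967)/(-164584 + 72785) = -8 - 14332/(-91799) = -8 - 14332*(-1/91799) = -8 + 14332/91799 = -720060/91799 ≈ -7.8439)
sqrt(z + E(F(-18, 3))) = sqrt(-720060/91799 + 3**2) = sqrt(-720060/91799 + 9) = sqrt(106131/91799) = sqrt(9742719669)/91799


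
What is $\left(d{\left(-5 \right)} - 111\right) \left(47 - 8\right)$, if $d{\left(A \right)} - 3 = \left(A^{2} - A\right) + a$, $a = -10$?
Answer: $-3432$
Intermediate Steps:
$d{\left(A \right)} = -7 + A^{2} - A$ ($d{\left(A \right)} = 3 - \left(10 + A - A^{2}\right) = -7 + A^{2} - A$)
$\left(d{\left(-5 \right)} - 111\right) \left(47 - 8\right) = \left(\left(-7 + \left(-5\right)^{2} - -5\right) - 111\right) \left(47 - 8\right) = \left(\left(-7 + 25 + 5\right) - 111\right) \left(47 - 8\right) = \left(23 - 111\right) 39 = \left(-88\right) 39 = -3432$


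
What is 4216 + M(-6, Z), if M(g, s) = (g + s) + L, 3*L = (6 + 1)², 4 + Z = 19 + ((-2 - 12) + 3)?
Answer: 12691/3 ≈ 4230.3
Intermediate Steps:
Z = 4 (Z = -4 + (19 + ((-2 - 12) + 3)) = -4 + (19 + (-14 + 3)) = -4 + (19 - 11) = -4 + 8 = 4)
L = 49/3 (L = (6 + 1)²/3 = (⅓)*7² = (⅓)*49 = 49/3 ≈ 16.333)
M(g, s) = 49/3 + g + s (M(g, s) = (g + s) + 49/3 = 49/3 + g + s)
4216 + M(-6, Z) = 4216 + (49/3 - 6 + 4) = 4216 + 43/3 = 12691/3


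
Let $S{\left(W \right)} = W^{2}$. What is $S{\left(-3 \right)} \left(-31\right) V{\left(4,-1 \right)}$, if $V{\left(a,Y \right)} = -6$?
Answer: $1674$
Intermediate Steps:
$S{\left(-3 \right)} \left(-31\right) V{\left(4,-1 \right)} = \left(-3\right)^{2} \left(-31\right) \left(-6\right) = 9 \left(-31\right) \left(-6\right) = \left(-279\right) \left(-6\right) = 1674$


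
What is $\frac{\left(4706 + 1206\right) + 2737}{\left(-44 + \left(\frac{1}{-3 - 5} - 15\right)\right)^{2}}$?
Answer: $\frac{553536}{223729} \approx 2.4741$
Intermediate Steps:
$\frac{\left(4706 + 1206\right) + 2737}{\left(-44 + \left(\frac{1}{-3 - 5} - 15\right)\right)^{2}} = \frac{5912 + 2737}{\left(-44 - \left(15 - \frac{1}{-8}\right)\right)^{2}} = \frac{8649}{\left(-44 - \frac{121}{8}\right)^{2}} = \frac{8649}{\left(- \frac{473}{8}\right)^{2}} = \frac{8649}{\frac{223729}{64}} = 8649 \cdot \frac{64}{223729} = \frac{553536}{223729}$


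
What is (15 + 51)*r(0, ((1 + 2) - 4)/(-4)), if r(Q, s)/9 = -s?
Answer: -297/2 ≈ -148.50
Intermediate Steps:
r(Q, s) = -9*s (r(Q, s) = 9*(-s) = -9*s)
(15 + 51)*r(0, ((1 + 2) - 4)/(-4)) = (15 + 51)*(-9*((1 + 2) - 4)/(-4)) = 66*(-9*(3 - 4)*(-1)/4) = 66*(-(-9)*(-1)/4) = 66*(-9*¼) = 66*(-9/4) = -297/2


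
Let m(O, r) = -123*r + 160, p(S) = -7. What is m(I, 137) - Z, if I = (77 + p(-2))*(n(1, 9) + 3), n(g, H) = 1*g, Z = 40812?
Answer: -57503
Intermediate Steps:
n(g, H) = g
I = 280 (I = (77 - 7)*(1 + 3) = 70*4 = 280)
m(O, r) = 160 - 123*r
m(I, 137) - Z = (160 - 123*137) - 1*40812 = (160 - 16851) - 40812 = -16691 - 40812 = -57503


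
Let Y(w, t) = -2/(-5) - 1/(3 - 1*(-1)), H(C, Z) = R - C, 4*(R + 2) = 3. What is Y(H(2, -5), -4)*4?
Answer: ⅗ ≈ 0.60000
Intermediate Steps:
R = -5/4 (R = -2 + (¼)*3 = -2 + ¾ = -5/4 ≈ -1.2500)
H(C, Z) = -5/4 - C
Y(w, t) = 3/20 (Y(w, t) = -2*(-⅕) - 1/(3 + 1) = ⅖ - 1/4 = ⅖ - 1*¼ = ⅖ - ¼ = 3/20)
Y(H(2, -5), -4)*4 = (3/20)*4 = ⅗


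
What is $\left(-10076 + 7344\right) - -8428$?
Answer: $5696$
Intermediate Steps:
$\left(-10076 + 7344\right) - -8428 = -2732 + 8428 = 5696$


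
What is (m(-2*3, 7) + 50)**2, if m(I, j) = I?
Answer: 1936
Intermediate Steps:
(m(-2*3, 7) + 50)**2 = (-2*3 + 50)**2 = (-6 + 50)**2 = 44**2 = 1936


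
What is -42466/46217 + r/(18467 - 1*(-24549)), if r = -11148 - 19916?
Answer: -407800293/248508809 ≈ -1.6410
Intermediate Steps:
r = -31064
-42466/46217 + r/(18467 - 1*(-24549)) = -42466/46217 - 31064/(18467 - 1*(-24549)) = -42466*1/46217 - 31064/(18467 + 24549) = -42466/46217 - 31064/43016 = -42466/46217 - 31064*1/43016 = -42466/46217 - 3883/5377 = -407800293/248508809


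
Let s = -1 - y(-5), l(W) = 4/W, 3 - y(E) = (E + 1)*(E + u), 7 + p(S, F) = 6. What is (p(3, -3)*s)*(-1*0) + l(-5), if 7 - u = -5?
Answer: -⅘ ≈ -0.80000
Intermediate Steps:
u = 12 (u = 7 - 1*(-5) = 7 + 5 = 12)
p(S, F) = -1 (p(S, F) = -7 + 6 = -1)
y(E) = 3 - (1 + E)*(12 + E) (y(E) = 3 - (E + 1)*(E + 12) = 3 - (1 + E)*(12 + E))
s = -32 (s = -1 - (-9 - 1*(-5)² - 13*(-5)) = -1 - (-9 - 1*25 + 65) = -1 - (-9 - 25 + 65) = -1 - 1*31 = -1 - 31 = -32)
(p(3, -3)*s)*(-1*0) + l(-5) = (-1*(-32))*(-1*0) + 4/(-5) = 32*0 + 4*(-⅕) = 0 - ⅘ = -⅘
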